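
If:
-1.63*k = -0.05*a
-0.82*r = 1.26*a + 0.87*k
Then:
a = -0.637295570495399*r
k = -0.019548943880227*r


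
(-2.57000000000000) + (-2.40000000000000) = -4.97000000000000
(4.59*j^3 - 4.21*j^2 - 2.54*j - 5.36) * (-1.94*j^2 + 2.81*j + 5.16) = -8.9046*j^5 + 21.0653*j^4 + 16.7819*j^3 - 18.4626*j^2 - 28.168*j - 27.6576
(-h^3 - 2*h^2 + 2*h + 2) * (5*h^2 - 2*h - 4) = -5*h^5 - 8*h^4 + 18*h^3 + 14*h^2 - 12*h - 8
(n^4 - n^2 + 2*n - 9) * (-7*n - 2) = -7*n^5 - 2*n^4 + 7*n^3 - 12*n^2 + 59*n + 18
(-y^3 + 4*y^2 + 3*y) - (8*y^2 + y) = -y^3 - 4*y^2 + 2*y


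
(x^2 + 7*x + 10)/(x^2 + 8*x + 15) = (x + 2)/(x + 3)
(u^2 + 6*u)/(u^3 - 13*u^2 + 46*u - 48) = u*(u + 6)/(u^3 - 13*u^2 + 46*u - 48)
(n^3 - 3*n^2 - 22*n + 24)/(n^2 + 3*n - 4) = n - 6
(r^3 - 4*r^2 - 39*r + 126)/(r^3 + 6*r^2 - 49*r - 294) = (r - 3)/(r + 7)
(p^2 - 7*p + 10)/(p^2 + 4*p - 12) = (p - 5)/(p + 6)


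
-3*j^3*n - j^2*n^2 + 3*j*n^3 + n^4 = n*(-j + n)*(j + n)*(3*j + n)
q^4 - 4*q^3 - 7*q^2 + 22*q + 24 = (q - 4)*(q - 3)*(q + 1)*(q + 2)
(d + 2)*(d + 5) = d^2 + 7*d + 10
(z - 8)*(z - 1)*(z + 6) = z^3 - 3*z^2 - 46*z + 48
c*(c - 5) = c^2 - 5*c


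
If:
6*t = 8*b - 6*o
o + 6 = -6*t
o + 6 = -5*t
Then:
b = -9/2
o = -6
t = 0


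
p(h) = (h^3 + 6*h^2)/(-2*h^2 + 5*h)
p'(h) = (4*h - 5)*(h^3 + 6*h^2)/(-2*h^2 + 5*h)^2 + (3*h^2 + 12*h)/(-2*h^2 + 5*h) = 2*(-h^2 + 5*h + 15)/(4*h^2 - 20*h + 25)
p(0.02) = 0.02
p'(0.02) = 1.23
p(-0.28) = -0.29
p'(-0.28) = 0.87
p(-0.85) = -0.65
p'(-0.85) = 0.45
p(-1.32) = -0.81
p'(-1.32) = 0.23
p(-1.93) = -0.89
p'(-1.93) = 0.04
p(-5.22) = -0.26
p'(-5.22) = -0.32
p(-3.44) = -0.74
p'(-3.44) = -0.20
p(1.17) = 3.15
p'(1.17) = 5.51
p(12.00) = -11.37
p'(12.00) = -0.38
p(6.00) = -10.29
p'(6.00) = 0.37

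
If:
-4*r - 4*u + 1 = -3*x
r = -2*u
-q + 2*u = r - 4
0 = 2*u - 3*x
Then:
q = 10/3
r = 1/3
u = -1/6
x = -1/9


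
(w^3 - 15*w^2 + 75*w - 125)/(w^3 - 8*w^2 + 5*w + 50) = (w - 5)/(w + 2)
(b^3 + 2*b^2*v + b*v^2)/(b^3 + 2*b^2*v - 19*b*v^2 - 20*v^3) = b*(-b - v)/(-b^2 - b*v + 20*v^2)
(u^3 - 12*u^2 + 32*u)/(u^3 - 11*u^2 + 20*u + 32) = u/(u + 1)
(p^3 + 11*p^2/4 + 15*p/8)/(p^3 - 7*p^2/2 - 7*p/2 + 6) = p*(4*p + 5)/(4*(p^2 - 5*p + 4))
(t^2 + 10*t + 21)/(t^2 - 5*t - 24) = (t + 7)/(t - 8)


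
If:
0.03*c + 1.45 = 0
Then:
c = -48.33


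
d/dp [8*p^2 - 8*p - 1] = 16*p - 8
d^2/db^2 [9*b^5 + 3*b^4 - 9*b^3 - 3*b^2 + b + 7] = 180*b^3 + 36*b^2 - 54*b - 6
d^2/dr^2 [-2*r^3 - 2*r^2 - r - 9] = -12*r - 4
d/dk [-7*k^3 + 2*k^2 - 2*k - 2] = -21*k^2 + 4*k - 2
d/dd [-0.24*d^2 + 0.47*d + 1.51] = 0.47 - 0.48*d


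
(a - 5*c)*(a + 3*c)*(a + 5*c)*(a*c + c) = a^4*c + 3*a^3*c^2 + a^3*c - 25*a^2*c^3 + 3*a^2*c^2 - 75*a*c^4 - 25*a*c^3 - 75*c^4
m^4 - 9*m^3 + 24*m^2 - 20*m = m*(m - 5)*(m - 2)^2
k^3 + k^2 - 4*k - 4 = (k - 2)*(k + 1)*(k + 2)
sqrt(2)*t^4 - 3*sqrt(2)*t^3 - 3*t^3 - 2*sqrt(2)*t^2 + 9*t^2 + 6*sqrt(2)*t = t*(t - 3)*(t - 2*sqrt(2))*(sqrt(2)*t + 1)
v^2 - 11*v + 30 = (v - 6)*(v - 5)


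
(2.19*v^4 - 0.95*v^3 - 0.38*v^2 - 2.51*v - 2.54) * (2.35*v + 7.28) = 5.1465*v^5 + 13.7107*v^4 - 7.809*v^3 - 8.6649*v^2 - 24.2418*v - 18.4912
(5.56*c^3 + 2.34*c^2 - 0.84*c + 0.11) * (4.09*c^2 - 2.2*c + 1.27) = 22.7404*c^5 - 2.6614*c^4 - 1.5224*c^3 + 5.2697*c^2 - 1.3088*c + 0.1397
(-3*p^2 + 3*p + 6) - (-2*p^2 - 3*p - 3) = -p^2 + 6*p + 9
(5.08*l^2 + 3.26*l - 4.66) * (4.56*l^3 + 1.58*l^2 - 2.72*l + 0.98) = 23.1648*l^5 + 22.892*l^4 - 29.9164*l^3 - 11.2516*l^2 + 15.87*l - 4.5668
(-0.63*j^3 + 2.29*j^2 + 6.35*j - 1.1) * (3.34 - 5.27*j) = 3.3201*j^4 - 14.1725*j^3 - 25.8159*j^2 + 27.006*j - 3.674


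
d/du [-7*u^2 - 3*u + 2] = -14*u - 3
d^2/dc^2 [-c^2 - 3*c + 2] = -2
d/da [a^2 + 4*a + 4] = 2*a + 4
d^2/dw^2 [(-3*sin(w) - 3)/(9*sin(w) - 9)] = 2*(sin(w) + 2)/(3*(sin(w) - 1)^2)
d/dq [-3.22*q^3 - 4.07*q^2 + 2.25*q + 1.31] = -9.66*q^2 - 8.14*q + 2.25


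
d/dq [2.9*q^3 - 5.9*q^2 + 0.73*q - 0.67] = 8.7*q^2 - 11.8*q + 0.73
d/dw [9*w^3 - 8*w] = 27*w^2 - 8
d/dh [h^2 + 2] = 2*h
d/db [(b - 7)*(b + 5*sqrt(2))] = 2*b - 7 + 5*sqrt(2)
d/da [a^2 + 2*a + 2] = 2*a + 2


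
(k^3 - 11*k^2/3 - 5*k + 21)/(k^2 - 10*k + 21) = (k^2 - 2*k/3 - 7)/(k - 7)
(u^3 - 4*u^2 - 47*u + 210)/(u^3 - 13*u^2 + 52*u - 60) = (u + 7)/(u - 2)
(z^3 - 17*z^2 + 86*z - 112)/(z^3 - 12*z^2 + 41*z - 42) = (z - 8)/(z - 3)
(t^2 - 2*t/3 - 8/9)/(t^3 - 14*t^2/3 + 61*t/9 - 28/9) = (3*t + 2)/(3*t^2 - 10*t + 7)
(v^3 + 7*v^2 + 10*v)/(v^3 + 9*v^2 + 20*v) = (v + 2)/(v + 4)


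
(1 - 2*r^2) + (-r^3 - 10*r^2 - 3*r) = -r^3 - 12*r^2 - 3*r + 1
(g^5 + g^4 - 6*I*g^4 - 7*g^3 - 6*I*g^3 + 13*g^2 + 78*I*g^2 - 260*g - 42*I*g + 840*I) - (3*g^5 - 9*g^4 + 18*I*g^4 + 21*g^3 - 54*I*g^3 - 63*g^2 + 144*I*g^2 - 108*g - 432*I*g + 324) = -2*g^5 + 10*g^4 - 24*I*g^4 - 28*g^3 + 48*I*g^3 + 76*g^2 - 66*I*g^2 - 152*g + 390*I*g - 324 + 840*I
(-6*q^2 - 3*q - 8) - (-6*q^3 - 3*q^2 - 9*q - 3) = 6*q^3 - 3*q^2 + 6*q - 5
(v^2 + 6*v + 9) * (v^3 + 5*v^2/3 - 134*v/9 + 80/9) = v^5 + 23*v^4/3 + 37*v^3/9 - 589*v^2/9 - 242*v/3 + 80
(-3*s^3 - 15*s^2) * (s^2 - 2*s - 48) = -3*s^5 - 9*s^4 + 174*s^3 + 720*s^2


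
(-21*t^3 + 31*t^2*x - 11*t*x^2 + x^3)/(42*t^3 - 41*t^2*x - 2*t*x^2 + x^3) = (-3*t + x)/(6*t + x)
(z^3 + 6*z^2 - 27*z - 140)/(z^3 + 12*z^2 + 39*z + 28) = (z - 5)/(z + 1)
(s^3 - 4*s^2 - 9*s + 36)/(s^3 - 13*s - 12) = (s - 3)/(s + 1)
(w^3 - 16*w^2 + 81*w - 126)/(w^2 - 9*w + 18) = w - 7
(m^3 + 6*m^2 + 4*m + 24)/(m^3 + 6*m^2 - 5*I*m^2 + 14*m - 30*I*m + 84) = (m - 2*I)/(m - 7*I)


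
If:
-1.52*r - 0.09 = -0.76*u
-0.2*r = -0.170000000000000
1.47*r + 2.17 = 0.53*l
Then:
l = 6.45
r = 0.85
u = 1.82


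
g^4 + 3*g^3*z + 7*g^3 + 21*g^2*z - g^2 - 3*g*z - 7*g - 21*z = (g - 1)*(g + 1)*(g + 7)*(g + 3*z)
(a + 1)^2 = a^2 + 2*a + 1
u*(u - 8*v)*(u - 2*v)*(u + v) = u^4 - 9*u^3*v + 6*u^2*v^2 + 16*u*v^3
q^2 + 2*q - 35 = (q - 5)*(q + 7)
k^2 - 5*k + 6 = (k - 3)*(k - 2)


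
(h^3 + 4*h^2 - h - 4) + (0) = h^3 + 4*h^2 - h - 4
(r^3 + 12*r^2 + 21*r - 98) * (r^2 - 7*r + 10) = r^5 + 5*r^4 - 53*r^3 - 125*r^2 + 896*r - 980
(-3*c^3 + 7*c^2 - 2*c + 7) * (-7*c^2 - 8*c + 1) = 21*c^5 - 25*c^4 - 45*c^3 - 26*c^2 - 58*c + 7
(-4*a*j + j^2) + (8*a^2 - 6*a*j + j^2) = 8*a^2 - 10*a*j + 2*j^2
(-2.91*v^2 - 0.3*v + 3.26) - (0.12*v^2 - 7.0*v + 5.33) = -3.03*v^2 + 6.7*v - 2.07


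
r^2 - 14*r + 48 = (r - 8)*(r - 6)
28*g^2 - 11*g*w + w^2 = (-7*g + w)*(-4*g + w)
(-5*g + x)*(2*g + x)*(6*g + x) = -60*g^3 - 28*g^2*x + 3*g*x^2 + x^3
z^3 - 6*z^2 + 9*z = z*(z - 3)^2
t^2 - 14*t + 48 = (t - 8)*(t - 6)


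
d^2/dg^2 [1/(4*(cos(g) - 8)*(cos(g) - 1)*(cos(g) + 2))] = (-200*(1 - cos(g)^2)^2 + 12*sin(g)^6 + 3*cos(g)^6 + 77*cos(g)^5 - 178*cos(g)^3 - 678*cos(g)^2 + 164*cos(g) + 612)/(4*(cos(g) - 8)^3*(cos(g) - 1)^3*(cos(g) + 2)^3)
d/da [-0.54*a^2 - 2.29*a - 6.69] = -1.08*a - 2.29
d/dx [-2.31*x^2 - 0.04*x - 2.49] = -4.62*x - 0.04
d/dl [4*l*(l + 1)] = 8*l + 4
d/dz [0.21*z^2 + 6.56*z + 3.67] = 0.42*z + 6.56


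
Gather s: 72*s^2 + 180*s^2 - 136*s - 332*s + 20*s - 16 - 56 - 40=252*s^2 - 448*s - 112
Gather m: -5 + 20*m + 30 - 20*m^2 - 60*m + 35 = -20*m^2 - 40*m + 60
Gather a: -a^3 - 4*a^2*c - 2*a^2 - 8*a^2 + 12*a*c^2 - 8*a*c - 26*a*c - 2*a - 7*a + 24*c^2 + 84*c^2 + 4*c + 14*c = -a^3 + a^2*(-4*c - 10) + a*(12*c^2 - 34*c - 9) + 108*c^2 + 18*c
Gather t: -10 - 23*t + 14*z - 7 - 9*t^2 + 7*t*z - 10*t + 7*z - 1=-9*t^2 + t*(7*z - 33) + 21*z - 18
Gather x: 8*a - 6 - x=8*a - x - 6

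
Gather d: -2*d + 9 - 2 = 7 - 2*d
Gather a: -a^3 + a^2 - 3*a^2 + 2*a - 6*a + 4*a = -a^3 - 2*a^2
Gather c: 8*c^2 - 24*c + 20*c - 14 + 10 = 8*c^2 - 4*c - 4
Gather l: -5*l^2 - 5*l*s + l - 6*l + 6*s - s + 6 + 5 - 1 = -5*l^2 + l*(-5*s - 5) + 5*s + 10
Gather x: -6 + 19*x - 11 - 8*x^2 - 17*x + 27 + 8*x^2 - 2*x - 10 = 0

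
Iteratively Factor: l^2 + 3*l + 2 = (l + 1)*(l + 2)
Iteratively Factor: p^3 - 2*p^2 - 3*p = (p + 1)*(p^2 - 3*p) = (p - 3)*(p + 1)*(p)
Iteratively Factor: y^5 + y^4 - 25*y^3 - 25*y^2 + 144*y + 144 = (y + 3)*(y^4 - 2*y^3 - 19*y^2 + 32*y + 48) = (y - 3)*(y + 3)*(y^3 + y^2 - 16*y - 16) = (y - 3)*(y + 3)*(y + 4)*(y^2 - 3*y - 4) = (y - 3)*(y + 1)*(y + 3)*(y + 4)*(y - 4)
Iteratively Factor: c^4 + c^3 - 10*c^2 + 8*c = (c)*(c^3 + c^2 - 10*c + 8) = c*(c + 4)*(c^2 - 3*c + 2) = c*(c - 2)*(c + 4)*(c - 1)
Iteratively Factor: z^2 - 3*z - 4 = (z - 4)*(z + 1)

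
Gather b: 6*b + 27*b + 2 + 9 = 33*b + 11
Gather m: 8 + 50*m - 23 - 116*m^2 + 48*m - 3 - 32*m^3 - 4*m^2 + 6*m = -32*m^3 - 120*m^2 + 104*m - 18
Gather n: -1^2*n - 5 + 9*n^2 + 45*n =9*n^2 + 44*n - 5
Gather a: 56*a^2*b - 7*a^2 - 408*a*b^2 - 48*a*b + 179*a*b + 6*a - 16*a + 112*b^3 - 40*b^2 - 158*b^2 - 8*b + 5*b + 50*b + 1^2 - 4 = a^2*(56*b - 7) + a*(-408*b^2 + 131*b - 10) + 112*b^3 - 198*b^2 + 47*b - 3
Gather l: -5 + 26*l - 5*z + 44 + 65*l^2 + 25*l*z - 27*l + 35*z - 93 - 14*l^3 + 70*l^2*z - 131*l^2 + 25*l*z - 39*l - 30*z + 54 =-14*l^3 + l^2*(70*z - 66) + l*(50*z - 40)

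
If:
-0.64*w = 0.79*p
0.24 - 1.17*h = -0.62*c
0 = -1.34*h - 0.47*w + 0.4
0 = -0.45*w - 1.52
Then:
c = 2.41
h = 1.48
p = 2.74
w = -3.38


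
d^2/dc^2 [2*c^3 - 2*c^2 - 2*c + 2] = 12*c - 4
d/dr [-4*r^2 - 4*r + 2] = -8*r - 4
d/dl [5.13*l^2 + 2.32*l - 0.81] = 10.26*l + 2.32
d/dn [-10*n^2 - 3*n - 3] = -20*n - 3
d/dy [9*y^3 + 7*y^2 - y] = 27*y^2 + 14*y - 1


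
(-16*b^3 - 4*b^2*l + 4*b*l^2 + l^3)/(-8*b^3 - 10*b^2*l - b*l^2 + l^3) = (8*b^2 - 2*b*l - l^2)/(4*b^2 + 3*b*l - l^2)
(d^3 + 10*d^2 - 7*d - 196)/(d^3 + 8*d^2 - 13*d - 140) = (d + 7)/(d + 5)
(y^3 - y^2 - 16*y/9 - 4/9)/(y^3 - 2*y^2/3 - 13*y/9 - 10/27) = 3*(y - 2)/(3*y - 5)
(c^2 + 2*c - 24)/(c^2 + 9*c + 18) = (c - 4)/(c + 3)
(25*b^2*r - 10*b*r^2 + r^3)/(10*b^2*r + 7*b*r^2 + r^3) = (25*b^2 - 10*b*r + r^2)/(10*b^2 + 7*b*r + r^2)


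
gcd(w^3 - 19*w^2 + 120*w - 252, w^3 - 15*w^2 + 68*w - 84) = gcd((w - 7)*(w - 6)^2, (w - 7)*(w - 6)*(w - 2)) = w^2 - 13*w + 42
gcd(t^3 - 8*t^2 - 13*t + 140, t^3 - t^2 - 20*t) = t^2 - t - 20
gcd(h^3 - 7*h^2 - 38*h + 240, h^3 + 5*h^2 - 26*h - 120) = h^2 + h - 30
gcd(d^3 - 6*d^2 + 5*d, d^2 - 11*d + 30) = d - 5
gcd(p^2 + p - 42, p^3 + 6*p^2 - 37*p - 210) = p^2 + p - 42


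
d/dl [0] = 0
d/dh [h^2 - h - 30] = 2*h - 1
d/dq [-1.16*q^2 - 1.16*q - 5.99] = -2.32*q - 1.16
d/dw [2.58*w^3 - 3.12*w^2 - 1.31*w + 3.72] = 7.74*w^2 - 6.24*w - 1.31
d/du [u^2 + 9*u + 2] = 2*u + 9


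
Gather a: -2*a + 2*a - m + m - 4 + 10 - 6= 0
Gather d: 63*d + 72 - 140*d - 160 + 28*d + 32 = -49*d - 56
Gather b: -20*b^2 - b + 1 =-20*b^2 - b + 1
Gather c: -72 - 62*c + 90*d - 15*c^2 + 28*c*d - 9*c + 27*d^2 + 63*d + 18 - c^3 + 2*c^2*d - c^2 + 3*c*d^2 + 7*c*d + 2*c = -c^3 + c^2*(2*d - 16) + c*(3*d^2 + 35*d - 69) + 27*d^2 + 153*d - 54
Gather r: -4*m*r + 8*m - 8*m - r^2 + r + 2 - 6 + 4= -r^2 + r*(1 - 4*m)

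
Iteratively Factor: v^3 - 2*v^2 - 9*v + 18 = (v - 2)*(v^2 - 9) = (v - 3)*(v - 2)*(v + 3)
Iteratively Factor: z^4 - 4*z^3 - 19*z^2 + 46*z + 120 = (z - 4)*(z^3 - 19*z - 30) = (z - 4)*(z + 3)*(z^2 - 3*z - 10) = (z - 4)*(z + 2)*(z + 3)*(z - 5)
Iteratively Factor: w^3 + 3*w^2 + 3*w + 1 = (w + 1)*(w^2 + 2*w + 1) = (w + 1)^2*(w + 1)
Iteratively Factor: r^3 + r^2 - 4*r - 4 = (r - 2)*(r^2 + 3*r + 2) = (r - 2)*(r + 2)*(r + 1)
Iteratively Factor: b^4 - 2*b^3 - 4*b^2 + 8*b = (b)*(b^3 - 2*b^2 - 4*b + 8) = b*(b - 2)*(b^2 - 4) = b*(b - 2)*(b + 2)*(b - 2)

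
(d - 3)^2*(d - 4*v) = d^3 - 4*d^2*v - 6*d^2 + 24*d*v + 9*d - 36*v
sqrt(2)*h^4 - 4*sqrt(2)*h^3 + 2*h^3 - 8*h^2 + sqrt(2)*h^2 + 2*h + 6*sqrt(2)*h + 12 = (h - 3)*(h - 2)*(h + sqrt(2))*(sqrt(2)*h + sqrt(2))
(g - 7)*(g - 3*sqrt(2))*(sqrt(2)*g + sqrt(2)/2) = sqrt(2)*g^3 - 13*sqrt(2)*g^2/2 - 6*g^2 - 7*sqrt(2)*g/2 + 39*g + 21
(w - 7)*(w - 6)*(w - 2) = w^3 - 15*w^2 + 68*w - 84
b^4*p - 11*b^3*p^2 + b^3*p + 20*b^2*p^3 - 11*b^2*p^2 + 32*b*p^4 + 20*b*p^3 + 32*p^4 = (b - 8*p)*(b - 4*p)*(b + p)*(b*p + p)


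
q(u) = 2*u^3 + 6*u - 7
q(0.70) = -2.11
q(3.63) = 110.44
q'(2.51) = 43.80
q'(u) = 6*u^2 + 6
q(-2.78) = -66.65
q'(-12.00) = 870.00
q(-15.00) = -6847.00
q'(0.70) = 8.94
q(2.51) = 39.69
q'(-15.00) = 1356.00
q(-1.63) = -25.44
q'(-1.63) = 21.94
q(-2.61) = -58.22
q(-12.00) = -3535.00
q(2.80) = 53.70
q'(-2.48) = 42.90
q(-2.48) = -52.39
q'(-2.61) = 46.87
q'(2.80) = 53.04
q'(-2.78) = 52.37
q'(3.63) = 85.06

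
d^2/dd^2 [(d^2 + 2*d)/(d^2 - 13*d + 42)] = 6*(5*d^3 - 42*d^2 - 84*d + 952)/(d^6 - 39*d^5 + 633*d^4 - 5473*d^3 + 26586*d^2 - 68796*d + 74088)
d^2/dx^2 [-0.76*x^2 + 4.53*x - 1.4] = -1.52000000000000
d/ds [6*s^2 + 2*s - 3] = 12*s + 2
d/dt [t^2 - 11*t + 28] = 2*t - 11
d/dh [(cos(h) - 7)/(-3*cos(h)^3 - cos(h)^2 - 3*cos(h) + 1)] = 32*(-3*cos(h)^3 + 31*cos(h)^2 + 7*cos(h) + 10)*sin(h)/(-4*sin(h)^2 + 21*cos(h) + 3*cos(3*h))^2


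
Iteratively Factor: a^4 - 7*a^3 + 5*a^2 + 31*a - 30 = (a + 2)*(a^3 - 9*a^2 + 23*a - 15) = (a - 5)*(a + 2)*(a^2 - 4*a + 3) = (a - 5)*(a - 1)*(a + 2)*(a - 3)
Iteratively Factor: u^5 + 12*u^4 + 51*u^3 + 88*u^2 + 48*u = (u + 4)*(u^4 + 8*u^3 + 19*u^2 + 12*u) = (u + 1)*(u + 4)*(u^3 + 7*u^2 + 12*u) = u*(u + 1)*(u + 4)*(u^2 + 7*u + 12) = u*(u + 1)*(u + 4)^2*(u + 3)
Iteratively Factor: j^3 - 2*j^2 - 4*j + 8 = (j - 2)*(j^2 - 4) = (j - 2)*(j + 2)*(j - 2)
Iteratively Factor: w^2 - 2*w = (w - 2)*(w)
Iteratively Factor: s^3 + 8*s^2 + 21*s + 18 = (s + 3)*(s^2 + 5*s + 6) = (s + 2)*(s + 3)*(s + 3)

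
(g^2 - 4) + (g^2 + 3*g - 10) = 2*g^2 + 3*g - 14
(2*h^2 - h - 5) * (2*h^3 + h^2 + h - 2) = 4*h^5 - 9*h^3 - 10*h^2 - 3*h + 10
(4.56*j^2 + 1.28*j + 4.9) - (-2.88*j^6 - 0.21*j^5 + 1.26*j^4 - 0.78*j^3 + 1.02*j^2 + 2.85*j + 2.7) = 2.88*j^6 + 0.21*j^5 - 1.26*j^4 + 0.78*j^3 + 3.54*j^2 - 1.57*j + 2.2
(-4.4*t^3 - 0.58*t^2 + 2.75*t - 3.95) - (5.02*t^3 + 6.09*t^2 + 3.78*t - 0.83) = -9.42*t^3 - 6.67*t^2 - 1.03*t - 3.12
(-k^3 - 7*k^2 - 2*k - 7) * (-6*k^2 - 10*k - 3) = 6*k^5 + 52*k^4 + 85*k^3 + 83*k^2 + 76*k + 21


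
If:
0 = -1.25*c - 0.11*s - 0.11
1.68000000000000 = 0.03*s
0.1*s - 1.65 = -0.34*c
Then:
No Solution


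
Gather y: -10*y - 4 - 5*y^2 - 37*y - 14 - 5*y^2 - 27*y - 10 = -10*y^2 - 74*y - 28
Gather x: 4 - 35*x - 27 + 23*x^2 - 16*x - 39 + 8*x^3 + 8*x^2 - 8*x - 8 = 8*x^3 + 31*x^2 - 59*x - 70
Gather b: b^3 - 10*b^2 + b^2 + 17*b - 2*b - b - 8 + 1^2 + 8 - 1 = b^3 - 9*b^2 + 14*b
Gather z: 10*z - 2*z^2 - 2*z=-2*z^2 + 8*z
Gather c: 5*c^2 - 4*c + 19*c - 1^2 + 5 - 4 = 5*c^2 + 15*c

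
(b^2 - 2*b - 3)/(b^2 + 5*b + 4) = (b - 3)/(b + 4)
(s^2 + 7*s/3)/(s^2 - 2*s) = (s + 7/3)/(s - 2)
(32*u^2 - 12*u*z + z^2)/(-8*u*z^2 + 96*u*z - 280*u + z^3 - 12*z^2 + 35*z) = (-4*u + z)/(z^2 - 12*z + 35)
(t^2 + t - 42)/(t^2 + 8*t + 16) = (t^2 + t - 42)/(t^2 + 8*t + 16)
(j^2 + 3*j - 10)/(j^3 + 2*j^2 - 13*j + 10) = 1/(j - 1)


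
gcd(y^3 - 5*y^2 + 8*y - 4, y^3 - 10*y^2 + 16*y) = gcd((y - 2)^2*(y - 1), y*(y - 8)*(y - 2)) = y - 2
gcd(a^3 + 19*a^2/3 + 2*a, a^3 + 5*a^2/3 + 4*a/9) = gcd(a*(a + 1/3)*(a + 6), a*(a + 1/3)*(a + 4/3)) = a^2 + a/3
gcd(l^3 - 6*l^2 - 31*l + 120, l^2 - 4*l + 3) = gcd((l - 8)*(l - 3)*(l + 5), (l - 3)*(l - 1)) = l - 3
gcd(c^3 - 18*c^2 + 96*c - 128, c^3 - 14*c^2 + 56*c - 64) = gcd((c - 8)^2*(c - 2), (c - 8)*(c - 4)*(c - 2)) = c^2 - 10*c + 16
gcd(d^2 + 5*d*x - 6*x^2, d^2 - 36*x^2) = d + 6*x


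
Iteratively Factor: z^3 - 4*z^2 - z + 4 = (z - 1)*(z^2 - 3*z - 4) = (z - 1)*(z + 1)*(z - 4)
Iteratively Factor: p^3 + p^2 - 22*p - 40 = (p - 5)*(p^2 + 6*p + 8) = (p - 5)*(p + 4)*(p + 2)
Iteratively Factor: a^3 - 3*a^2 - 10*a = (a - 5)*(a^2 + 2*a) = a*(a - 5)*(a + 2)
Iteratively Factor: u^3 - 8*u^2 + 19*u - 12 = (u - 1)*(u^2 - 7*u + 12) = (u - 3)*(u - 1)*(u - 4)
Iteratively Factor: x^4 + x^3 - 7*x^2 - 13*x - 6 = (x + 2)*(x^3 - x^2 - 5*x - 3) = (x - 3)*(x + 2)*(x^2 + 2*x + 1) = (x - 3)*(x + 1)*(x + 2)*(x + 1)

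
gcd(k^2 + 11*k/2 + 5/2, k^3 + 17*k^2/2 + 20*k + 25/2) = k + 5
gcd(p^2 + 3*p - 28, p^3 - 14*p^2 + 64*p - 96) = p - 4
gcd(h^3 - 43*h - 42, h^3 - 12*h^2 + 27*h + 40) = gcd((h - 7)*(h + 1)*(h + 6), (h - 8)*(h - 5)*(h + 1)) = h + 1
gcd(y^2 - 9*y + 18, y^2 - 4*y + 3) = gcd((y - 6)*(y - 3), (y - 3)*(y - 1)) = y - 3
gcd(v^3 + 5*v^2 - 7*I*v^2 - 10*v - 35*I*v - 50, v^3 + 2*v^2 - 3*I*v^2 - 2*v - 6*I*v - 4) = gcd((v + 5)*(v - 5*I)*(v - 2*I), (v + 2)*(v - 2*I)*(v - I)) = v - 2*I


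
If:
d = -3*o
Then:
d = -3*o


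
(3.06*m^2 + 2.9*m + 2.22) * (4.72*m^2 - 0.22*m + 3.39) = 14.4432*m^4 + 13.0148*m^3 + 20.2138*m^2 + 9.3426*m + 7.5258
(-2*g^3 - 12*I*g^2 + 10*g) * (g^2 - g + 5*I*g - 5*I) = -2*g^5 + 2*g^4 - 22*I*g^4 + 70*g^3 + 22*I*g^3 - 70*g^2 + 50*I*g^2 - 50*I*g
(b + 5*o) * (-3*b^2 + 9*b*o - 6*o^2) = -3*b^3 - 6*b^2*o + 39*b*o^2 - 30*o^3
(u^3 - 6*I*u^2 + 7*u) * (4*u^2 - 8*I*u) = 4*u^5 - 32*I*u^4 - 20*u^3 - 56*I*u^2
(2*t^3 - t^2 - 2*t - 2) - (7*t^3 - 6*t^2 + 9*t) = -5*t^3 + 5*t^2 - 11*t - 2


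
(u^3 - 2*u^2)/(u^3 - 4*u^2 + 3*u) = u*(u - 2)/(u^2 - 4*u + 3)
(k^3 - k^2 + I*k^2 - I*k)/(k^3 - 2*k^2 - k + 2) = k*(k + I)/(k^2 - k - 2)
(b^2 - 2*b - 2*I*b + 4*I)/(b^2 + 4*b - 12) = (b - 2*I)/(b + 6)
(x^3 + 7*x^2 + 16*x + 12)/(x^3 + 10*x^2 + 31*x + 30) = (x + 2)/(x + 5)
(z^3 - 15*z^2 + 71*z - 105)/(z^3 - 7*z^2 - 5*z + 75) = (z^2 - 10*z + 21)/(z^2 - 2*z - 15)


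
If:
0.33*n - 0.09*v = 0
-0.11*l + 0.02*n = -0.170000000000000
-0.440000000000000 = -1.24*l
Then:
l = 0.35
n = -6.55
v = -24.01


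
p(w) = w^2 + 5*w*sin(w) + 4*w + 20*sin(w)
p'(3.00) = -23.94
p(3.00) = 25.94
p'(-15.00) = 12.53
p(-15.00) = 200.77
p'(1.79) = 6.17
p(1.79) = 38.62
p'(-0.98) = 6.30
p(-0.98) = -15.50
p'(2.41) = -11.69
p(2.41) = 36.86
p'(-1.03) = 5.30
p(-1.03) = -15.79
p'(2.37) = -10.60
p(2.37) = 37.31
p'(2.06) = -1.71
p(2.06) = 39.23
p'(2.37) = -10.60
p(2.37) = 37.31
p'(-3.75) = -1.67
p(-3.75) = -0.22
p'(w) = 5*w*cos(w) + 2*w + 5*sin(w) + 20*cos(w) + 4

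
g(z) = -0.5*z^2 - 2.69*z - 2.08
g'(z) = -1.0*z - 2.69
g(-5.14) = -1.46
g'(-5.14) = 2.45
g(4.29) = -22.82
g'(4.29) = -6.98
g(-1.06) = 0.21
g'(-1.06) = -1.63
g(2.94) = -14.31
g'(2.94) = -5.63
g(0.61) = -3.91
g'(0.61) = -3.30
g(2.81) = -13.59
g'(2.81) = -5.50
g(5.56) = -32.49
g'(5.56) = -8.25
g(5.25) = -29.98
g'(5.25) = -7.94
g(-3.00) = 1.49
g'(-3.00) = 0.31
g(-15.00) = -74.23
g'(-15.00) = 12.31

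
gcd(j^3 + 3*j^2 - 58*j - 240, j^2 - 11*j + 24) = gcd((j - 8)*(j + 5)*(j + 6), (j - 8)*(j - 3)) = j - 8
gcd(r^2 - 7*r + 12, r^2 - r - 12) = r - 4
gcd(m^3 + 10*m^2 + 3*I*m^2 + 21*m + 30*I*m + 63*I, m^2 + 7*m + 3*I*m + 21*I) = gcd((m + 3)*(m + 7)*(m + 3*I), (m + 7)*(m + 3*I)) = m^2 + m*(7 + 3*I) + 21*I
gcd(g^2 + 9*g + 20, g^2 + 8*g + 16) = g + 4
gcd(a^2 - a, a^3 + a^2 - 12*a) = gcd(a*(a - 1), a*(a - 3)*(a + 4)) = a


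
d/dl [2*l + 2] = 2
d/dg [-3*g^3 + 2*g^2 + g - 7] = -9*g^2 + 4*g + 1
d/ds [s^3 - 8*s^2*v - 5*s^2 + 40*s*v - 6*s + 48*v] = 3*s^2 - 16*s*v - 10*s + 40*v - 6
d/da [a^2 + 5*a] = 2*a + 5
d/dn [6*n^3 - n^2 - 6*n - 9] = 18*n^2 - 2*n - 6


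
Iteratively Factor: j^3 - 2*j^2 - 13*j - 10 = (j + 2)*(j^2 - 4*j - 5) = (j + 1)*(j + 2)*(j - 5)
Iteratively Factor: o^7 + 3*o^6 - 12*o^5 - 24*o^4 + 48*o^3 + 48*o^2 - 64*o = (o + 2)*(o^6 + o^5 - 14*o^4 + 4*o^3 + 40*o^2 - 32*o) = (o + 2)*(o + 4)*(o^5 - 3*o^4 - 2*o^3 + 12*o^2 - 8*o) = o*(o + 2)*(o + 4)*(o^4 - 3*o^3 - 2*o^2 + 12*o - 8) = o*(o - 2)*(o + 2)*(o + 4)*(o^3 - o^2 - 4*o + 4) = o*(o - 2)*(o - 1)*(o + 2)*(o + 4)*(o^2 - 4) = o*(o - 2)^2*(o - 1)*(o + 2)*(o + 4)*(o + 2)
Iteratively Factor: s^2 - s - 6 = (s - 3)*(s + 2)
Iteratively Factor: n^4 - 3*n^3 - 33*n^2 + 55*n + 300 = (n + 4)*(n^3 - 7*n^2 - 5*n + 75) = (n + 3)*(n + 4)*(n^2 - 10*n + 25) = (n - 5)*(n + 3)*(n + 4)*(n - 5)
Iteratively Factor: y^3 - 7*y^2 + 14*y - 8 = (y - 2)*(y^2 - 5*y + 4) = (y - 4)*(y - 2)*(y - 1)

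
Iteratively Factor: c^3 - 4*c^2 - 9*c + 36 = (c - 3)*(c^2 - c - 12) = (c - 4)*(c - 3)*(c + 3)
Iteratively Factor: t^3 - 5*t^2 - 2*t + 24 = (t - 3)*(t^2 - 2*t - 8) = (t - 4)*(t - 3)*(t + 2)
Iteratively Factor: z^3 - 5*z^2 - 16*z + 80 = (z + 4)*(z^2 - 9*z + 20) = (z - 4)*(z + 4)*(z - 5)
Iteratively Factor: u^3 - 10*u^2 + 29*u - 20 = (u - 5)*(u^2 - 5*u + 4) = (u - 5)*(u - 1)*(u - 4)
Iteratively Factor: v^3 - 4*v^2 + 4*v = (v - 2)*(v^2 - 2*v) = v*(v - 2)*(v - 2)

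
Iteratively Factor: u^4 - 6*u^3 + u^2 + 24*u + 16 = (u - 4)*(u^3 - 2*u^2 - 7*u - 4) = (u - 4)*(u + 1)*(u^2 - 3*u - 4) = (u - 4)^2*(u + 1)*(u + 1)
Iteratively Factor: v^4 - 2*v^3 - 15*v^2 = (v + 3)*(v^3 - 5*v^2) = v*(v + 3)*(v^2 - 5*v) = v*(v - 5)*(v + 3)*(v)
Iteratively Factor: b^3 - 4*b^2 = (b - 4)*(b^2) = b*(b - 4)*(b)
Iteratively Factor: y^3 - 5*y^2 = (y - 5)*(y^2) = y*(y - 5)*(y)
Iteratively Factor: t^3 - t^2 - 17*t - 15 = (t + 1)*(t^2 - 2*t - 15) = (t + 1)*(t + 3)*(t - 5)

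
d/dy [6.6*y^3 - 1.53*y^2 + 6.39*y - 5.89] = 19.8*y^2 - 3.06*y + 6.39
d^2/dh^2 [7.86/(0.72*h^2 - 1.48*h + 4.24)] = (-8.149248*h^2 + 16.751232*h + 7.86*(1.44*h - 1.48)*(2.88*h - 2.96) - 47.990016)/(0.72*h^2 - 1.48*h + 4.24)^3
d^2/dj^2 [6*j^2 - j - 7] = 12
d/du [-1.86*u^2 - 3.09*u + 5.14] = -3.72*u - 3.09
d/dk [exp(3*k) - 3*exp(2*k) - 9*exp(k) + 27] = 3*(exp(2*k) - 2*exp(k) - 3)*exp(k)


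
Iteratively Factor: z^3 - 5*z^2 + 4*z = (z - 4)*(z^2 - z) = z*(z - 4)*(z - 1)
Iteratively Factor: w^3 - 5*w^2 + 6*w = (w)*(w^2 - 5*w + 6) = w*(w - 2)*(w - 3)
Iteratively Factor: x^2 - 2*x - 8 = (x + 2)*(x - 4)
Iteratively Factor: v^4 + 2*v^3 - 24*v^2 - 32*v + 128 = (v + 4)*(v^3 - 2*v^2 - 16*v + 32) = (v - 2)*(v + 4)*(v^2 - 16) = (v - 2)*(v + 4)^2*(v - 4)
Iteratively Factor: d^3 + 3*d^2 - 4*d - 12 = (d - 2)*(d^2 + 5*d + 6) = (d - 2)*(d + 2)*(d + 3)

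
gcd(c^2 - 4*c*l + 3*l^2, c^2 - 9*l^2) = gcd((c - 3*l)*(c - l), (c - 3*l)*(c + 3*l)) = c - 3*l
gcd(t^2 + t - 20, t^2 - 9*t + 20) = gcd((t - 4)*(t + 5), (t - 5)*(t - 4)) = t - 4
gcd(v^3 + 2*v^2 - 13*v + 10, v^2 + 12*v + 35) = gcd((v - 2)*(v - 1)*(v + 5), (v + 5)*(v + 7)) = v + 5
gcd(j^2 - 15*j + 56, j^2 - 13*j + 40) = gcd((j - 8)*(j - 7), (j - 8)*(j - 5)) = j - 8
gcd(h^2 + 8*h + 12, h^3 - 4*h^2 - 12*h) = h + 2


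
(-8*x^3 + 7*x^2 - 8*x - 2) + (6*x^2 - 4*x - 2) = -8*x^3 + 13*x^2 - 12*x - 4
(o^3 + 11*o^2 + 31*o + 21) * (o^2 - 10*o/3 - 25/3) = o^5 + 23*o^4/3 - 14*o^3 - 174*o^2 - 985*o/3 - 175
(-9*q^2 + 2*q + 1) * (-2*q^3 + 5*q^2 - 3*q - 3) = 18*q^5 - 49*q^4 + 35*q^3 + 26*q^2 - 9*q - 3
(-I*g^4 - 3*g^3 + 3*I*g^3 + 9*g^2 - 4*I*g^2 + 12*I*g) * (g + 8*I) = -I*g^5 + 5*g^4 + 3*I*g^4 - 15*g^3 - 28*I*g^3 + 32*g^2 + 84*I*g^2 - 96*g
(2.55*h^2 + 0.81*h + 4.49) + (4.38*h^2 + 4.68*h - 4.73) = 6.93*h^2 + 5.49*h - 0.24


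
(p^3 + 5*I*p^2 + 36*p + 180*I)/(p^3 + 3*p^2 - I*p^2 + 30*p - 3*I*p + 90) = (p + 6*I)/(p + 3)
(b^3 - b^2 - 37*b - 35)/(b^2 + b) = b - 2 - 35/b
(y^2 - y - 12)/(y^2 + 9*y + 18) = (y - 4)/(y + 6)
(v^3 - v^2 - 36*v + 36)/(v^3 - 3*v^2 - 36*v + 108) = (v - 1)/(v - 3)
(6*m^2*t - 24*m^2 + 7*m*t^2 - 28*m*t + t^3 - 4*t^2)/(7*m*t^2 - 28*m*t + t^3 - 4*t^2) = (6*m^2 + 7*m*t + t^2)/(t*(7*m + t))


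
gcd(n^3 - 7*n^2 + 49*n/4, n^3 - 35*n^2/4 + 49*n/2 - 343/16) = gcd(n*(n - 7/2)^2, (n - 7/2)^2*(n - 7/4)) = n^2 - 7*n + 49/4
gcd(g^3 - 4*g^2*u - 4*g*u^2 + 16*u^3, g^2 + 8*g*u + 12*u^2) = g + 2*u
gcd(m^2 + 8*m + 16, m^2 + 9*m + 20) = m + 4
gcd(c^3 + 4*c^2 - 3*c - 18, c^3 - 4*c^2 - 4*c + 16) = c - 2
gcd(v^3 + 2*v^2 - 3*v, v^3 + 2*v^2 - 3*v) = v^3 + 2*v^2 - 3*v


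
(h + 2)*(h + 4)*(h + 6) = h^3 + 12*h^2 + 44*h + 48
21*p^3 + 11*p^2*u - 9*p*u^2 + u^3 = (-7*p + u)*(-3*p + u)*(p + u)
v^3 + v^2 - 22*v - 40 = (v - 5)*(v + 2)*(v + 4)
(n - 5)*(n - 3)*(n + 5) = n^3 - 3*n^2 - 25*n + 75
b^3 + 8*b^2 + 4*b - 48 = (b - 2)*(b + 4)*(b + 6)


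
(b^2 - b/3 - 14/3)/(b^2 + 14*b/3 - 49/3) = (b + 2)/(b + 7)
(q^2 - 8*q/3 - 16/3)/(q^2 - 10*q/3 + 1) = (3*q^2 - 8*q - 16)/(3*q^2 - 10*q + 3)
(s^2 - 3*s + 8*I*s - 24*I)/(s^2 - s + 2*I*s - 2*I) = (s^2 + s*(-3 + 8*I) - 24*I)/(s^2 + s*(-1 + 2*I) - 2*I)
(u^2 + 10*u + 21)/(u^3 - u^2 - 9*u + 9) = (u + 7)/(u^2 - 4*u + 3)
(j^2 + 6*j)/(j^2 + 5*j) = (j + 6)/(j + 5)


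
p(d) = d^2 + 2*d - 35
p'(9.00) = 20.00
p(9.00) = 64.00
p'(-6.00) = -10.00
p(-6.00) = -11.00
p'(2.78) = 7.56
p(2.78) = -21.71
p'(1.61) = 5.22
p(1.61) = -29.19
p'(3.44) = 8.88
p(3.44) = -16.29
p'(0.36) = 2.72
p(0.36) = -34.15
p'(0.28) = 2.56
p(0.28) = -34.36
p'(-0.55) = 0.90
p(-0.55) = -35.80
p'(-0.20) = 1.60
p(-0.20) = -35.36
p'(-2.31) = -2.62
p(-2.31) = -34.28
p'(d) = 2*d + 2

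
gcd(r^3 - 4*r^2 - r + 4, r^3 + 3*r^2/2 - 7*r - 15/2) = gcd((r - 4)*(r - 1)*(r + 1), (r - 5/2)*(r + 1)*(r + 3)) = r + 1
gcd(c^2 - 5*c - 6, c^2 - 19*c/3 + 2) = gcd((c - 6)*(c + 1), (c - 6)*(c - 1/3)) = c - 6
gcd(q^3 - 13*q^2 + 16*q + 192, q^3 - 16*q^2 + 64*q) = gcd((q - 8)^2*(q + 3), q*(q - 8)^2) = q^2 - 16*q + 64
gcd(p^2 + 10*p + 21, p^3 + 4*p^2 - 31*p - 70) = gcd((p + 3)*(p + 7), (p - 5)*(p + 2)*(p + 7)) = p + 7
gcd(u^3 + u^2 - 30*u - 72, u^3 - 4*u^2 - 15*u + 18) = u^2 - 3*u - 18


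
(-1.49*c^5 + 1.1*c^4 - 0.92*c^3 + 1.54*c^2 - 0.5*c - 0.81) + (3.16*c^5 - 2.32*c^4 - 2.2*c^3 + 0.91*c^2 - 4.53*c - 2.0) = 1.67*c^5 - 1.22*c^4 - 3.12*c^3 + 2.45*c^2 - 5.03*c - 2.81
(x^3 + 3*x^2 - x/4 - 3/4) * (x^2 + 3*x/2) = x^5 + 9*x^4/2 + 17*x^3/4 - 9*x^2/8 - 9*x/8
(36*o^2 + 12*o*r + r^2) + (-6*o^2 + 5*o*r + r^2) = 30*o^2 + 17*o*r + 2*r^2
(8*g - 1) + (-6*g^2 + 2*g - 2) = -6*g^2 + 10*g - 3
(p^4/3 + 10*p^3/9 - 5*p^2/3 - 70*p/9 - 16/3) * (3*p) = p^5 + 10*p^4/3 - 5*p^3 - 70*p^2/3 - 16*p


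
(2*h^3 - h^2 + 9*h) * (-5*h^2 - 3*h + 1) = -10*h^5 - h^4 - 40*h^3 - 28*h^2 + 9*h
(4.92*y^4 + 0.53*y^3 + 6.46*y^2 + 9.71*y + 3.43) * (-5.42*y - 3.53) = -26.6664*y^5 - 20.2402*y^4 - 36.8841*y^3 - 75.432*y^2 - 52.8669*y - 12.1079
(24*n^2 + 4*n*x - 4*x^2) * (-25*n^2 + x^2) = -600*n^4 - 100*n^3*x + 124*n^2*x^2 + 4*n*x^3 - 4*x^4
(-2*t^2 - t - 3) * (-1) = 2*t^2 + t + 3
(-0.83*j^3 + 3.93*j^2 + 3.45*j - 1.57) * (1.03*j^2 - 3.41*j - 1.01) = -0.8549*j^5 + 6.8782*j^4 - 9.0095*j^3 - 17.3509*j^2 + 1.8692*j + 1.5857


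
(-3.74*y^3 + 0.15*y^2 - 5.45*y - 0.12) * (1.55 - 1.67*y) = 6.2458*y^4 - 6.0475*y^3 + 9.334*y^2 - 8.2471*y - 0.186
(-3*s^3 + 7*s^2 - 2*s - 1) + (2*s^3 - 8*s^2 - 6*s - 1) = -s^3 - s^2 - 8*s - 2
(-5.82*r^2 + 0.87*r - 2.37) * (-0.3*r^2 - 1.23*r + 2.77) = 1.746*r^4 + 6.8976*r^3 - 16.4805*r^2 + 5.325*r - 6.5649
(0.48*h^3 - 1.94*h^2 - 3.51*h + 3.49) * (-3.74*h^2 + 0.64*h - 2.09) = -1.7952*h^5 + 7.5628*h^4 + 10.8826*h^3 - 11.2444*h^2 + 9.5695*h - 7.2941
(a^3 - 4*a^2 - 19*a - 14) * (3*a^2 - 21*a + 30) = 3*a^5 - 33*a^4 + 57*a^3 + 237*a^2 - 276*a - 420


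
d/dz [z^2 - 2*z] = 2*z - 2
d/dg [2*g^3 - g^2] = 2*g*(3*g - 1)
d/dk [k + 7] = 1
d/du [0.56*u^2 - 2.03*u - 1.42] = 1.12*u - 2.03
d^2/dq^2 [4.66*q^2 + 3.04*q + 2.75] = 9.32000000000000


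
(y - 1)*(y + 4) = y^2 + 3*y - 4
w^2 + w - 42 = (w - 6)*(w + 7)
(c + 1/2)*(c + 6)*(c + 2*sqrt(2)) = c^3 + 2*sqrt(2)*c^2 + 13*c^2/2 + 3*c + 13*sqrt(2)*c + 6*sqrt(2)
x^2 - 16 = (x - 4)*(x + 4)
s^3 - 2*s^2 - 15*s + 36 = (s - 3)^2*(s + 4)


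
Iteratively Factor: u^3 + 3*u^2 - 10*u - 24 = (u + 2)*(u^2 + u - 12) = (u - 3)*(u + 2)*(u + 4)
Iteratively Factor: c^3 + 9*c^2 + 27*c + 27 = (c + 3)*(c^2 + 6*c + 9) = (c + 3)^2*(c + 3)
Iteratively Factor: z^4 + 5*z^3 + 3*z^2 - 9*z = (z - 1)*(z^3 + 6*z^2 + 9*z) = (z - 1)*(z + 3)*(z^2 + 3*z) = z*(z - 1)*(z + 3)*(z + 3)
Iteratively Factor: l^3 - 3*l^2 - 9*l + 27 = (l - 3)*(l^2 - 9) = (l - 3)*(l + 3)*(l - 3)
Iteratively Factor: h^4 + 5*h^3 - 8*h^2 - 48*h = (h - 3)*(h^3 + 8*h^2 + 16*h) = (h - 3)*(h + 4)*(h^2 + 4*h) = h*(h - 3)*(h + 4)*(h + 4)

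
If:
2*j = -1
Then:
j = -1/2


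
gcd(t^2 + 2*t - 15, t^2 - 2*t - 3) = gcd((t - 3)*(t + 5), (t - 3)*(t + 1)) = t - 3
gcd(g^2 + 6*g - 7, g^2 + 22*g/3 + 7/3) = g + 7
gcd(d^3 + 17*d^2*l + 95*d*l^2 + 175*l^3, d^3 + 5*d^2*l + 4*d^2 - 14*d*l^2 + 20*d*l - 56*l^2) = d + 7*l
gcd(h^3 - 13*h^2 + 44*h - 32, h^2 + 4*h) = 1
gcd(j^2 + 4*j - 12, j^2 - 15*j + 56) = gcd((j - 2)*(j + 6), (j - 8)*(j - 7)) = 1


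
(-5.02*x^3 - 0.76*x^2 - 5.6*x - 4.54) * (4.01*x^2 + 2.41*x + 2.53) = -20.1302*x^5 - 15.1458*x^4 - 36.9882*x^3 - 33.6242*x^2 - 25.1094*x - 11.4862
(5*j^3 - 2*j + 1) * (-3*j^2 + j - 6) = -15*j^5 + 5*j^4 - 24*j^3 - 5*j^2 + 13*j - 6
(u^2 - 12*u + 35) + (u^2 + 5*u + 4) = 2*u^2 - 7*u + 39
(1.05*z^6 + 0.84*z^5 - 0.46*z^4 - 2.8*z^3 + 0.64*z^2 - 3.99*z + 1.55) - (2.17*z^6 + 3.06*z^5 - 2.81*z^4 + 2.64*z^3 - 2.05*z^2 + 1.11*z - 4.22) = -1.12*z^6 - 2.22*z^5 + 2.35*z^4 - 5.44*z^3 + 2.69*z^2 - 5.1*z + 5.77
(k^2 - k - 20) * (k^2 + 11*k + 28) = k^4 + 10*k^3 - 3*k^2 - 248*k - 560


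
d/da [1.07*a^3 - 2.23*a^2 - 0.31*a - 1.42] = 3.21*a^2 - 4.46*a - 0.31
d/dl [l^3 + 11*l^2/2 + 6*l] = 3*l^2 + 11*l + 6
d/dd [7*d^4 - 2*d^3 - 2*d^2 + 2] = 2*d*(14*d^2 - 3*d - 2)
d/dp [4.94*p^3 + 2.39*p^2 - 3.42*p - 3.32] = 14.82*p^2 + 4.78*p - 3.42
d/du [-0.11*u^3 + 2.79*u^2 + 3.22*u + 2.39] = -0.33*u^2 + 5.58*u + 3.22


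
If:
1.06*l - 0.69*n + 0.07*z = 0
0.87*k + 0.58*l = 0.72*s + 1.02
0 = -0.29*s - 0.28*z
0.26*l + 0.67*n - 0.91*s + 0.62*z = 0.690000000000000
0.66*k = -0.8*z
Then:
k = 0.81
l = 1.35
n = 2.00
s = 0.64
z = -0.67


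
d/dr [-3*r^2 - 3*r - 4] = -6*r - 3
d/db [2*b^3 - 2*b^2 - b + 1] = 6*b^2 - 4*b - 1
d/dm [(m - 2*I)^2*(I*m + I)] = I*(m - 2*I)*(3*m + 2 - 2*I)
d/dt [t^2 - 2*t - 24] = 2*t - 2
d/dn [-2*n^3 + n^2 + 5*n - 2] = -6*n^2 + 2*n + 5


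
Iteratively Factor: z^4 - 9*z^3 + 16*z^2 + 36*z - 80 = (z - 2)*(z^3 - 7*z^2 + 2*z + 40) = (z - 5)*(z - 2)*(z^2 - 2*z - 8) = (z - 5)*(z - 2)*(z + 2)*(z - 4)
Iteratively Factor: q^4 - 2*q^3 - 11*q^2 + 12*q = (q - 4)*(q^3 + 2*q^2 - 3*q) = q*(q - 4)*(q^2 + 2*q - 3) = q*(q - 4)*(q - 1)*(q + 3)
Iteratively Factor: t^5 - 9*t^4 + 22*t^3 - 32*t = (t - 2)*(t^4 - 7*t^3 + 8*t^2 + 16*t) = t*(t - 2)*(t^3 - 7*t^2 + 8*t + 16) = t*(t - 4)*(t - 2)*(t^2 - 3*t - 4) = t*(t - 4)^2*(t - 2)*(t + 1)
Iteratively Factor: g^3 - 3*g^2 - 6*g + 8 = (g - 4)*(g^2 + g - 2) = (g - 4)*(g - 1)*(g + 2)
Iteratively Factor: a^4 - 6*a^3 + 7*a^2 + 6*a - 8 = (a - 4)*(a^3 - 2*a^2 - a + 2) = (a - 4)*(a + 1)*(a^2 - 3*a + 2) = (a - 4)*(a - 1)*(a + 1)*(a - 2)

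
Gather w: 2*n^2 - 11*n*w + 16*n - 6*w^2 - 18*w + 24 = 2*n^2 + 16*n - 6*w^2 + w*(-11*n - 18) + 24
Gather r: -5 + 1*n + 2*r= n + 2*r - 5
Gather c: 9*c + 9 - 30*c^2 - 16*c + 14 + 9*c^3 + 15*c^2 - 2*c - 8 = 9*c^3 - 15*c^2 - 9*c + 15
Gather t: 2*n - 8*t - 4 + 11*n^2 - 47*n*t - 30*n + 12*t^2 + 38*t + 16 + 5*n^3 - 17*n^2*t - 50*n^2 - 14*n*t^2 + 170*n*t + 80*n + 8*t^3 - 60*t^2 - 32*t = 5*n^3 - 39*n^2 + 52*n + 8*t^3 + t^2*(-14*n - 48) + t*(-17*n^2 + 123*n - 2) + 12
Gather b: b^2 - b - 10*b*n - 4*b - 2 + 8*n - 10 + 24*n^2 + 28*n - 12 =b^2 + b*(-10*n - 5) + 24*n^2 + 36*n - 24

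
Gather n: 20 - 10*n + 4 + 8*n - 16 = 8 - 2*n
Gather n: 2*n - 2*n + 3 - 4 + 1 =0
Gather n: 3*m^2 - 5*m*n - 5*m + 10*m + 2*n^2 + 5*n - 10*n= 3*m^2 + 5*m + 2*n^2 + n*(-5*m - 5)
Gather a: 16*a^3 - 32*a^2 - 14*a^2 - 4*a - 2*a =16*a^3 - 46*a^2 - 6*a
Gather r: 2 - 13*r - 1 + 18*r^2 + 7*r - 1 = 18*r^2 - 6*r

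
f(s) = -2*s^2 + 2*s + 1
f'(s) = 2 - 4*s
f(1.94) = -2.65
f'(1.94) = -5.76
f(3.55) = -17.10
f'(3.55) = -12.20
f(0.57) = 1.49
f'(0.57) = -0.28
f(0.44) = 1.49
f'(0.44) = 0.24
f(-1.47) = -6.26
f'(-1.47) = 7.88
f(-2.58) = -17.47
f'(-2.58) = 12.32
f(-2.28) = -13.96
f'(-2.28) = 11.12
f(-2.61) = -17.84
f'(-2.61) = 12.44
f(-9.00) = -179.00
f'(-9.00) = 38.00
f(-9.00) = -179.00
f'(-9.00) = 38.00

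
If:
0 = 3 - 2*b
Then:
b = 3/2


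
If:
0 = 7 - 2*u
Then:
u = 7/2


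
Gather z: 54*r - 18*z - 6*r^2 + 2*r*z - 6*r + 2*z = -6*r^2 + 48*r + z*(2*r - 16)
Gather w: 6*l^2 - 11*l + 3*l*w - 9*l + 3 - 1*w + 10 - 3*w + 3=6*l^2 - 20*l + w*(3*l - 4) + 16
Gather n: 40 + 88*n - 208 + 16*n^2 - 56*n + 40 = 16*n^2 + 32*n - 128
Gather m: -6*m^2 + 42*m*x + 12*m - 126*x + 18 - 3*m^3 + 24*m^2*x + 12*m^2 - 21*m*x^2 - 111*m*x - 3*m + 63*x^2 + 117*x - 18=-3*m^3 + m^2*(24*x + 6) + m*(-21*x^2 - 69*x + 9) + 63*x^2 - 9*x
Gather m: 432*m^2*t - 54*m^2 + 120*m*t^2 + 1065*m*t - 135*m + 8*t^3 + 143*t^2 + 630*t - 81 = m^2*(432*t - 54) + m*(120*t^2 + 1065*t - 135) + 8*t^3 + 143*t^2 + 630*t - 81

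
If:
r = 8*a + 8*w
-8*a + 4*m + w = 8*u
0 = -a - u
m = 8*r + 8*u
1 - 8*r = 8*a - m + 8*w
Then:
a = 257/2320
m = 7/290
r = 33/290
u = -257/2320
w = -14/145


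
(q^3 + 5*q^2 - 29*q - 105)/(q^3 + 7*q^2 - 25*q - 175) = (q + 3)/(q + 5)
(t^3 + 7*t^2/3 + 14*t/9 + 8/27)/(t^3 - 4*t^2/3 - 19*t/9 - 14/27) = (3*t + 4)/(3*t - 7)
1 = 1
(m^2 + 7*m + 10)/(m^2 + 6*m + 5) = (m + 2)/(m + 1)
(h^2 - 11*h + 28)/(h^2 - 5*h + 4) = (h - 7)/(h - 1)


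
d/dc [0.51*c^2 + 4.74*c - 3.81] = 1.02*c + 4.74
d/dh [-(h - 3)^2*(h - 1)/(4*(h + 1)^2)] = (h - 3)*((5 - 3*h)*(h + 1) + 2*(h - 3)*(h - 1))/(4*(h + 1)^3)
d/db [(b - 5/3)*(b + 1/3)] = 2*b - 4/3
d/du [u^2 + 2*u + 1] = 2*u + 2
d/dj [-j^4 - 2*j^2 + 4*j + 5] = -4*j^3 - 4*j + 4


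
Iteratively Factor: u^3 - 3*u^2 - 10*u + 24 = (u + 3)*(u^2 - 6*u + 8) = (u - 4)*(u + 3)*(u - 2)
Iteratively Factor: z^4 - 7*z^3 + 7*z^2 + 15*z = (z)*(z^3 - 7*z^2 + 7*z + 15) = z*(z - 5)*(z^2 - 2*z - 3) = z*(z - 5)*(z + 1)*(z - 3)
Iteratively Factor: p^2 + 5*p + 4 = (p + 4)*(p + 1)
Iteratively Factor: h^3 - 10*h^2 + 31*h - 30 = (h - 5)*(h^2 - 5*h + 6) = (h - 5)*(h - 3)*(h - 2)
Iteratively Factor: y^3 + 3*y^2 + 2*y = (y)*(y^2 + 3*y + 2) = y*(y + 2)*(y + 1)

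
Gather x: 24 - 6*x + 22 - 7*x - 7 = 39 - 13*x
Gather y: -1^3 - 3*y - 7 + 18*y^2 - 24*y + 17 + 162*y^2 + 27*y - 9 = 180*y^2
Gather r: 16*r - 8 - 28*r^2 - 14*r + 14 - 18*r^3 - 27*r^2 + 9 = -18*r^3 - 55*r^2 + 2*r + 15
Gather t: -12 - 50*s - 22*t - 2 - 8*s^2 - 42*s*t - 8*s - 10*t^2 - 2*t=-8*s^2 - 58*s - 10*t^2 + t*(-42*s - 24) - 14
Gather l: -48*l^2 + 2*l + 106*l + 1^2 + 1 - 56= -48*l^2 + 108*l - 54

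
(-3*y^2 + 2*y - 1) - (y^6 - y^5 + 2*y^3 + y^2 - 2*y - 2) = -y^6 + y^5 - 2*y^3 - 4*y^2 + 4*y + 1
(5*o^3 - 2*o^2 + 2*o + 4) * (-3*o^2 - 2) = -15*o^5 + 6*o^4 - 16*o^3 - 8*o^2 - 4*o - 8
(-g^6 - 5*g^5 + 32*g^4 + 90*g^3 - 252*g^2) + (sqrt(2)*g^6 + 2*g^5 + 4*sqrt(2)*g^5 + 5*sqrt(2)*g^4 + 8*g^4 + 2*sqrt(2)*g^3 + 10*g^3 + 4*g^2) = -g^6 + sqrt(2)*g^6 - 3*g^5 + 4*sqrt(2)*g^5 + 5*sqrt(2)*g^4 + 40*g^4 + 2*sqrt(2)*g^3 + 100*g^3 - 248*g^2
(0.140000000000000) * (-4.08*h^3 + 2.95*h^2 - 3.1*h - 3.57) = -0.5712*h^3 + 0.413*h^2 - 0.434*h - 0.4998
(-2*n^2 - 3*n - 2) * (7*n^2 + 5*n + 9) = -14*n^4 - 31*n^3 - 47*n^2 - 37*n - 18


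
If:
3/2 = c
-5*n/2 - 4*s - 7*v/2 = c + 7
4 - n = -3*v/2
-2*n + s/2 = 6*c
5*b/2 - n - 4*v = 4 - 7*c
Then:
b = -7423/625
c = 3/2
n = -427/125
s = 542/125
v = -618/125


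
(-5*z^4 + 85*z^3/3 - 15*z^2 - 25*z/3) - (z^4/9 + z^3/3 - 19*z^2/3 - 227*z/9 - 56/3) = -46*z^4/9 + 28*z^3 - 26*z^2/3 + 152*z/9 + 56/3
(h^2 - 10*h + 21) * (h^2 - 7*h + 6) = h^4 - 17*h^3 + 97*h^2 - 207*h + 126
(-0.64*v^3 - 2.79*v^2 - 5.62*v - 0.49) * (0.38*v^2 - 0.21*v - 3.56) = -0.2432*v^5 - 0.9258*v^4 + 0.7287*v^3 + 10.9264*v^2 + 20.1101*v + 1.7444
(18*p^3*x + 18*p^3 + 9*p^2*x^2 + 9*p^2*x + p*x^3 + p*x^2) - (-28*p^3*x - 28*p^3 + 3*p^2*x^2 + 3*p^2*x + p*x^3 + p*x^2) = 46*p^3*x + 46*p^3 + 6*p^2*x^2 + 6*p^2*x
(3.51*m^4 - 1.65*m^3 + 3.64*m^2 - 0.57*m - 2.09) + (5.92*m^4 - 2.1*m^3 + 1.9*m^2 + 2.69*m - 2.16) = 9.43*m^4 - 3.75*m^3 + 5.54*m^2 + 2.12*m - 4.25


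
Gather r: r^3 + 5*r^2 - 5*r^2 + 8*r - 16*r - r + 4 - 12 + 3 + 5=r^3 - 9*r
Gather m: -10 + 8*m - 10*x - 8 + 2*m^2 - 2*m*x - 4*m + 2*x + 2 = 2*m^2 + m*(4 - 2*x) - 8*x - 16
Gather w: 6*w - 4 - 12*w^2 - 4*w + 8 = -12*w^2 + 2*w + 4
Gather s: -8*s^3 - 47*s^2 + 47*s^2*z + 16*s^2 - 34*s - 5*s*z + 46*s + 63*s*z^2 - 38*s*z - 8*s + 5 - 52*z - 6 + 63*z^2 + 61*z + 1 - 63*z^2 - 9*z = -8*s^3 + s^2*(47*z - 31) + s*(63*z^2 - 43*z + 4)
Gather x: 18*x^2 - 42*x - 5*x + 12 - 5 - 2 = 18*x^2 - 47*x + 5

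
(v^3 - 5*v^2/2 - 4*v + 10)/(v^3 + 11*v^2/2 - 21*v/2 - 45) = (2*v^3 - 5*v^2 - 8*v + 20)/(2*v^3 + 11*v^2 - 21*v - 90)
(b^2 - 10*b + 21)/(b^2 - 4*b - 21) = (b - 3)/(b + 3)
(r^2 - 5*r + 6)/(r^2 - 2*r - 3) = (r - 2)/(r + 1)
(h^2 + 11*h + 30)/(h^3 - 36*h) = (h + 5)/(h*(h - 6))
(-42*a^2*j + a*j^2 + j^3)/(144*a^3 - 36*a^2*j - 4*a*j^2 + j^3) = j*(-7*a - j)/(24*a^2 - 2*a*j - j^2)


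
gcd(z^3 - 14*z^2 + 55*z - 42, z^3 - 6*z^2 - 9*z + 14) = z^2 - 8*z + 7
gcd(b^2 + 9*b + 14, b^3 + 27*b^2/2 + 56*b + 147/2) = b + 7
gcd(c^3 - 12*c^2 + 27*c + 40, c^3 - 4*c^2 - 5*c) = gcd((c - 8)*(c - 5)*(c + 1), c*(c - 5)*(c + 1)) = c^2 - 4*c - 5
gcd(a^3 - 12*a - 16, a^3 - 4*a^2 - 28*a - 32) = a^2 + 4*a + 4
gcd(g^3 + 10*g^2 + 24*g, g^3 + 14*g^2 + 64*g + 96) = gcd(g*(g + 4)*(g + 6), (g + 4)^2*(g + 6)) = g^2 + 10*g + 24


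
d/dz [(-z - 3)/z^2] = (z + 6)/z^3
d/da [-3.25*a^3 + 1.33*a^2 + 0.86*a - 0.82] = -9.75*a^2 + 2.66*a + 0.86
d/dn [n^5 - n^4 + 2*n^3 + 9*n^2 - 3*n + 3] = 5*n^4 - 4*n^3 + 6*n^2 + 18*n - 3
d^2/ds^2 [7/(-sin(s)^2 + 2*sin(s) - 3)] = 14*(2*sin(s)^4 - 3*sin(s)^3 - 7*sin(s)^2 + 9*sin(s) - 1)/(sin(s)^2 - 2*sin(s) + 3)^3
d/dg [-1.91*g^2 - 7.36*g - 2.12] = -3.82*g - 7.36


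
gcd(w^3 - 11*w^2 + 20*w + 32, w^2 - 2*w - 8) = w - 4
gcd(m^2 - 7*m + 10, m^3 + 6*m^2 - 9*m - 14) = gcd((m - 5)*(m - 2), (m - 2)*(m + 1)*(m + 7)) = m - 2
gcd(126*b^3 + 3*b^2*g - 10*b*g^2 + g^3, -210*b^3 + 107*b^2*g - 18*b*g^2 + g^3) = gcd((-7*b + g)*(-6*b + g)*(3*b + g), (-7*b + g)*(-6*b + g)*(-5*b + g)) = 42*b^2 - 13*b*g + g^2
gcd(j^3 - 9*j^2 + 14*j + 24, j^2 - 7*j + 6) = j - 6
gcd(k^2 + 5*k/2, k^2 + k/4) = k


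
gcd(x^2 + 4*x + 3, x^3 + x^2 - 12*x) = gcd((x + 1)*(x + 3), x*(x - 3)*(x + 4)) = 1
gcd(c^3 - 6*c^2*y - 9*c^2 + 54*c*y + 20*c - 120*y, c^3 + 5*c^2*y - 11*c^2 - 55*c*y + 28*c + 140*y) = c - 4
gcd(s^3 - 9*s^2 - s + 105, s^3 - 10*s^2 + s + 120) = s^2 - 2*s - 15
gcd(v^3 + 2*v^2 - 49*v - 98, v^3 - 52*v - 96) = v + 2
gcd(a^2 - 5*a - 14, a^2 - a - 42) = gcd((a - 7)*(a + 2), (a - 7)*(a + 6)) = a - 7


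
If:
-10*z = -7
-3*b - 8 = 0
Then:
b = -8/3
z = 7/10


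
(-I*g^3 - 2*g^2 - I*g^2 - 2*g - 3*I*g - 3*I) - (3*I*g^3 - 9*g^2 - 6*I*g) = -4*I*g^3 + 7*g^2 - I*g^2 - 2*g + 3*I*g - 3*I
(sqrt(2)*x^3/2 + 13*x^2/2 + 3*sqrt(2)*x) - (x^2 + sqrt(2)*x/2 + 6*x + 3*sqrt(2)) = sqrt(2)*x^3/2 + 11*x^2/2 - 6*x + 5*sqrt(2)*x/2 - 3*sqrt(2)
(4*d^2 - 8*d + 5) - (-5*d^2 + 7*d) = 9*d^2 - 15*d + 5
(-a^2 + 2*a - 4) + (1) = -a^2 + 2*a - 3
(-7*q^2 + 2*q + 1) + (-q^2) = -8*q^2 + 2*q + 1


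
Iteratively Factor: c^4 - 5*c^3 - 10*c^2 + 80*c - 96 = (c - 2)*(c^3 - 3*c^2 - 16*c + 48) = (c - 3)*(c - 2)*(c^2 - 16) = (c - 4)*(c - 3)*(c - 2)*(c + 4)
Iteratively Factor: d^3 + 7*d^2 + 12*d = (d + 4)*(d^2 + 3*d) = d*(d + 4)*(d + 3)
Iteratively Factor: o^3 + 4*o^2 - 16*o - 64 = (o + 4)*(o^2 - 16) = (o - 4)*(o + 4)*(o + 4)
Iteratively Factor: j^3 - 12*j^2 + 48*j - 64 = (j - 4)*(j^2 - 8*j + 16) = (j - 4)^2*(j - 4)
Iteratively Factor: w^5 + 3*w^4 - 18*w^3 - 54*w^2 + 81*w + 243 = (w + 3)*(w^4 - 18*w^2 + 81) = (w + 3)^2*(w^3 - 3*w^2 - 9*w + 27) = (w + 3)^3*(w^2 - 6*w + 9) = (w - 3)*(w + 3)^3*(w - 3)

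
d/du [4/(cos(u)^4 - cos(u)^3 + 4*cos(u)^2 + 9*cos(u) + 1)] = 4*(4*cos(u)^3 - 3*cos(u)^2 + 8*cos(u) + 9)*sin(u)/(cos(u)^4 - cos(u)^3 + 4*cos(u)^2 + 9*cos(u) + 1)^2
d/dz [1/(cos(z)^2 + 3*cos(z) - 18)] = (2*cos(z) + 3)*sin(z)/(cos(z)^2 + 3*cos(z) - 18)^2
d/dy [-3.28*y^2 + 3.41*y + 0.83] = 3.41 - 6.56*y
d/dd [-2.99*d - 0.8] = -2.99000000000000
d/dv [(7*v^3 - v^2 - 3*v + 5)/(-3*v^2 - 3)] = (-7*v^4 - 24*v^2 + 12*v + 3)/(3*(v^4 + 2*v^2 + 1))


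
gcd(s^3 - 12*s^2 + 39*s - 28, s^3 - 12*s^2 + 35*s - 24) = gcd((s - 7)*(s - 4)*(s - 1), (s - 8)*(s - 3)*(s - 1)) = s - 1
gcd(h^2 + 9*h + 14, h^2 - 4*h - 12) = h + 2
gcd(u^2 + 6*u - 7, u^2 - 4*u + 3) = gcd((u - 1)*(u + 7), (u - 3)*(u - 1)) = u - 1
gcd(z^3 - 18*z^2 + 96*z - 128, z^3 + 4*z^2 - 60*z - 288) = z - 8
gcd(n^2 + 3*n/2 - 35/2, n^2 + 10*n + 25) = n + 5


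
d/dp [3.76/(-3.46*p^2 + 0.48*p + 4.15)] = (26.0192*p - 1.8048)/(-3.46*p^2 + 0.48*p + 4.15)^2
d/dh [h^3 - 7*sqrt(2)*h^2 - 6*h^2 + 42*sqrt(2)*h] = 3*h^2 - 14*sqrt(2)*h - 12*h + 42*sqrt(2)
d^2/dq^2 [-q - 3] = 0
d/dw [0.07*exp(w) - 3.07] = 0.07*exp(w)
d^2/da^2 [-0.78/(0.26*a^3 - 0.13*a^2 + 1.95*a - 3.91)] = ((1.2168*a - 0.2028)*(0.26*a^3 - 0.13*a^2 + 1.95*a - 3.91) - 0.78*(0.78*a^2 - 0.26*a + 1.95)*(1.56*a^2 - 0.52*a + 3.9))/(0.26*a^3 - 0.13*a^2 + 1.95*a - 3.91)^3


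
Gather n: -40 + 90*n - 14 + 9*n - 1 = 99*n - 55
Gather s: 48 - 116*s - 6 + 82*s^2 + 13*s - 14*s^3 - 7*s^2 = -14*s^3 + 75*s^2 - 103*s + 42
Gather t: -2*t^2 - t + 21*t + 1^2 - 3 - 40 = -2*t^2 + 20*t - 42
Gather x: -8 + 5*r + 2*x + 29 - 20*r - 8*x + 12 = -15*r - 6*x + 33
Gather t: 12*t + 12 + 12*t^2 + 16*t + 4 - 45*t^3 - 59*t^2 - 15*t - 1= -45*t^3 - 47*t^2 + 13*t + 15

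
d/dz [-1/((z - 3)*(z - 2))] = (2*z - 5)/((z - 3)^2*(z - 2)^2)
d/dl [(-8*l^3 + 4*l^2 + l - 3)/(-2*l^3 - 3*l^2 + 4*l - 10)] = (32*l^4 - 60*l^3 + 241*l^2 - 98*l + 2)/(4*l^6 + 12*l^5 - 7*l^4 + 16*l^3 + 76*l^2 - 80*l + 100)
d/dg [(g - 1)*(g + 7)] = 2*g + 6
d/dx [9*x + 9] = 9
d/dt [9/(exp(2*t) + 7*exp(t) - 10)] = (-18*exp(t) - 63)*exp(t)/(exp(2*t) + 7*exp(t) - 10)^2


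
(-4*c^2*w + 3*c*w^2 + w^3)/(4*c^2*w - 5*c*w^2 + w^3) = (4*c + w)/(-4*c + w)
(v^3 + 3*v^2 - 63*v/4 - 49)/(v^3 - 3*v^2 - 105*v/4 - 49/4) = (2*v^2 - v - 28)/(2*v^2 - 13*v - 7)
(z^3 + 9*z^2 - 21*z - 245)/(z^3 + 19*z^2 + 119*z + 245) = (z - 5)/(z + 5)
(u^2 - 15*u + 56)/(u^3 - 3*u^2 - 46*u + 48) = (u - 7)/(u^2 + 5*u - 6)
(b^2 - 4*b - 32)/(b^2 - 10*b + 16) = (b + 4)/(b - 2)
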